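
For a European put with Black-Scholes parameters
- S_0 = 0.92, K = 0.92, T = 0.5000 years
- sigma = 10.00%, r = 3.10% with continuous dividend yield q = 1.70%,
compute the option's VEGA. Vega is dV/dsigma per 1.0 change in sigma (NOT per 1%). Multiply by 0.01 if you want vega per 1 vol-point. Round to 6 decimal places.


Answer: Vega = 0.255019

Derivation:
d1 = 0.1343502884; d2 = 0.0636396103
phi(d1) = 0.3953580246; exp(-qT) = 0.9915360229; exp(-rT) = 0.9846195068
Vega = S * exp(-qT) * phi(d1) * sqrt(T) = 0.9200 * 0.9915360229 * 0.3953580246 * 0.7071067812 = 0.255019


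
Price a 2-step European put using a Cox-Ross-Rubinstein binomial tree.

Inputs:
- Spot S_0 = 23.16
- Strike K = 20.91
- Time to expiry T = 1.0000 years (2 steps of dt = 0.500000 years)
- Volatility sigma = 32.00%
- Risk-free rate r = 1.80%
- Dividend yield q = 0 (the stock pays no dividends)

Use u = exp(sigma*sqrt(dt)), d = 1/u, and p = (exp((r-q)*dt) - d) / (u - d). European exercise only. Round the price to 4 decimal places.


dt = T/N = 0.500000
u = exp(sigma*sqrt(dt)) = 1.253919; d = 1/u = 0.797499
p = (exp((r-q)*dt) - d) / (u - d) = 0.463479
Discount per step: exp(-r*dt) = 0.991040
Stock lattice S(k, i) with i counting down-moves:
  k=0: S(0,0) = 23.1600
  k=1: S(1,0) = 29.0408; S(1,1) = 18.4701
  k=2: S(2,0) = 36.4148; S(2,1) = 23.1600; S(2,2) = 14.7299
Terminal payoffs V(N, i) = max(K - S_T, 0):
  V(2,0) = 0.000000; V(2,1) = 0.000000; V(2,2) = 6.180117
Backward induction: V(k, i) = exp(-r*dt) * [p * V(k+1, i) + (1-p) * V(k+1, i+1)].
  V(1,0) = exp(-r*dt) * [p*0.000000 + (1-p)*0.000000] = 0.000000
  V(1,1) = exp(-r*dt) * [p*0.000000 + (1-p)*6.180117] = 3.286053
  V(0,0) = exp(-r*dt) * [p*0.000000 + (1-p)*3.286053] = 1.747239

Answer: Price = V(0,0) = 1.7472


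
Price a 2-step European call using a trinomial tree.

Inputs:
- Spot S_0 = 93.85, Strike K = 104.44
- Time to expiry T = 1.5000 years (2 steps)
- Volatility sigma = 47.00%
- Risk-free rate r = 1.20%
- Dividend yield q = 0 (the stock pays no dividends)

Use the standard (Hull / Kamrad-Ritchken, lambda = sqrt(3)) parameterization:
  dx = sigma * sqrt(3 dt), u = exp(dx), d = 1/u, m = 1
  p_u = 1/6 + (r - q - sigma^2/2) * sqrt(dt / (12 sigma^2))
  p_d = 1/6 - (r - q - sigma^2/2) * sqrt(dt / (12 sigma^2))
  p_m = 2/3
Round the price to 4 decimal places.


Answer: Price = V(0,0) = 16.3898

Derivation:
dt = T/N = 0.750000; dx = sigma*sqrt(3*dt) = 0.705000
u = exp(dx) = 2.023847; d = 1/u = 0.494109
p_u = 0.114300, p_m = 0.666667, p_d = 0.219034
Discount per step: exp(-r*dt) = 0.991040
Stock lattice S(k, j) with j the centered position index:
  k=0: S(0,+0) = 93.8500
  k=1: S(1,-1) = 46.3721; S(1,+0) = 93.8500; S(1,+1) = 189.9380
  k=2: S(2,-2) = 22.9128; S(2,-1) = 46.3721; S(2,+0) = 93.8500; S(2,+1) = 189.9380; S(2,+2) = 384.4054
Terminal payoffs V(N, j) = max(S_T - K, 0):
  V(2,-2) = 0.000000; V(2,-1) = 0.000000; V(2,+0) = 0.000000; V(2,+1) = 85.498011; V(2,+2) = 279.965415
Backward induction: V(k, j) = exp(-r*dt) * [p_u * V(k+1, j+1) + p_m * V(k+1, j) + p_d * V(k+1, j-1)]
  V(1,-1) = exp(-r*dt) * [p_u*0.000000 + p_m*0.000000 + p_d*0.000000] = 0.000000
  V(1,+0) = exp(-r*dt) * [p_u*85.498011 + p_m*0.000000 + p_d*0.000000] = 9.684835
  V(1,+1) = exp(-r*dt) * [p_u*279.965415 + p_m*85.498011 + p_d*0.000000] = 88.201228
  V(0,+0) = exp(-r*dt) * [p_u*88.201228 + p_m*9.684835 + p_d*0.000000] = 16.389752


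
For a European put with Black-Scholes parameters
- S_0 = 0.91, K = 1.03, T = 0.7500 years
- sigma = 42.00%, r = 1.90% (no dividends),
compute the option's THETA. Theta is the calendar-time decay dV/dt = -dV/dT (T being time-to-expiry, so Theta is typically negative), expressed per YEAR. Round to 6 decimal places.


d1 = -0.1195100808; d2 = -0.4832407504
phi(d1) = 0.3961034506; exp(-qT) = 1.0000000000; exp(-rT) = 0.9858510507
Theta = -S*exp(-qT)*phi(d1)*sigma/(2*sqrt(T)) + r*K*exp(-rT)*N(-d2) - q*S*exp(-qT)*N(-d1)
N(-d1) = 0.5475643730; N(-d2) = 0.6855375980; sqrt(T) = 0.8660254038
Term 1 = -0.9100 * 1.0000000000 * 0.3961034506 * 0.4200 / (2 * 0.8660254038) = -0.0874054838
Term 2 = 0.0190 * 1.0300 * 0.9858510507 * 0.6855375980 = 0.0132261489
Term 3 = 0 (no dividend yield, q = 0)
Theta = -0.0874054838 + (0.0132261489) + (0.0000000000) = -0.074179

Answer: Theta = -0.074179


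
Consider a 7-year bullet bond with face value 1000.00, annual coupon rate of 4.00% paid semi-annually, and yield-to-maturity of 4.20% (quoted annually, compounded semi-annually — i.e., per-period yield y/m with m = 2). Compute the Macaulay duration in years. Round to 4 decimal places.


Answer: Macaulay duration = 6.1681 years

Derivation:
Coupon per period c = face * coupon_rate / m = 20.000000
Periods per year m = 2; per-period yield y/m = 0.021000
Number of cashflows N = 14
Cashflows (t years, CF_t, discount factor 1/(1+y/m)^(m*t), PV):
  t = 0.5000: CF_t = 20.000000, DF = 0.979432, PV = 19.588639
  t = 1.0000: CF_t = 20.000000, DF = 0.959287, PV = 19.185738
  t = 1.5000: CF_t = 20.000000, DF = 0.939556, PV = 18.791124
  t = 2.0000: CF_t = 20.000000, DF = 0.920231, PV = 18.404627
  t = 2.5000: CF_t = 20.000000, DF = 0.901304, PV = 18.026080
  t = 3.0000: CF_t = 20.000000, DF = 0.882766, PV = 17.655318
  t = 3.5000: CF_t = 20.000000, DF = 0.864609, PV = 17.292182
  t = 4.0000: CF_t = 20.000000, DF = 0.846826, PV = 16.936515
  t = 4.5000: CF_t = 20.000000, DF = 0.829408, PV = 16.588164
  t = 5.0000: CF_t = 20.000000, DF = 0.812349, PV = 16.246977
  t = 5.5000: CF_t = 20.000000, DF = 0.795640, PV = 15.912808
  t = 6.0000: CF_t = 20.000000, DF = 0.779276, PV = 15.585513
  t = 6.5000: CF_t = 20.000000, DF = 0.763247, PV = 15.264949
  t = 7.0000: CF_t = 1020.000000, DF = 0.747549, PV = 762.499885
Price P = sum_t PV_t = 987.978519
Macaulay numerator sum_t t * PV_t:
  t * PV_t at t = 0.5000: 9.794319
  t * PV_t at t = 1.0000: 19.185738
  t * PV_t at t = 1.5000: 28.186687
  t * PV_t at t = 2.0000: 36.809255
  t * PV_t at t = 2.5000: 45.065199
  t * PV_t at t = 3.0000: 52.965954
  t * PV_t at t = 3.5000: 60.522637
  t * PV_t at t = 4.0000: 67.746061
  t * PV_t at t = 4.5000: 74.646737
  t * PV_t at t = 5.0000: 81.234887
  t * PV_t at t = 5.5000: 87.520446
  t * PV_t at t = 6.0000: 93.513076
  t * PV_t at t = 6.5000: 99.222166
  t * PV_t at t = 7.0000: 5337.499195
Macaulay duration D = (sum_t t * PV_t) / P = 6093.912358 / 987.978519 = 6.168062


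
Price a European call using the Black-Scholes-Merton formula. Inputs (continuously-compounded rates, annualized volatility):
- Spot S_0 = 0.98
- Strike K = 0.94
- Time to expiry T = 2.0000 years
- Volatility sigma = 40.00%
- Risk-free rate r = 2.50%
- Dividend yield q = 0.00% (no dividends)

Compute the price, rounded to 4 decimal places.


d1 = (ln(S/K) + (r - q + 0.5*sigma^2) * T) / (sigma * sqrt(T)) = 0.44489868
d2 = d1 - sigma * sqrt(T) = -0.12078675
exp(-rT) = 0.95122942; exp(-qT) = 1.00000000
C = S_0 * exp(-qT) * N(d1) - K * exp(-rT) * N(d2)
N(d1) = 0.67180351; N(d2) = 0.45192997
C = 0.9800 * 1.00000000 * 0.67180351 - 0.9400 * 0.95122942 * 0.45192997 = 0.2543

Answer: Price = 0.2543


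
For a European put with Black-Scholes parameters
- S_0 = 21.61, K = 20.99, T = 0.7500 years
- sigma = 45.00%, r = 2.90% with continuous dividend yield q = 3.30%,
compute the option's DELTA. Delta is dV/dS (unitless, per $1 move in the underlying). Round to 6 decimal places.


Answer: Delta = -0.387019

Derivation:
d1 = 0.2618541012; d2 = -0.1278573305
phi(d1) = 0.3854968264; exp(-qT) = 0.9755537700; exp(-rT) = 0.9784848257
N(-d1) = 0.3967169635
Delta = -exp(-qT) * N(-d1) = -0.9755537700 * 0.3967169635 = -0.387019


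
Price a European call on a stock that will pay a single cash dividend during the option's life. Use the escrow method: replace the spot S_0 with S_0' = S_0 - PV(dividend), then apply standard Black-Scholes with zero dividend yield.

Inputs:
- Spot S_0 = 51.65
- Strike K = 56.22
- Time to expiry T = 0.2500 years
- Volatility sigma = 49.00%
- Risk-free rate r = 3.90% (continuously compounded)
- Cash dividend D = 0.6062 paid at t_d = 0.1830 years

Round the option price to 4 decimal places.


Answer: Price = 3.2103

Derivation:
PV(D) = D * exp(-r * t_d) = 0.6062 * 0.99288841 = 0.60188895
S_0' = S_0 - PV(D) = 51.6500 - 0.60188895 = 51.04811105
d1 = (ln(S_0'/K) + (r + sigma^2/2)*T) / (sigma*sqrt(T)) = -0.23159806
d2 = d1 - sigma*sqrt(T) = -0.47659806
exp(-rT) = 0.99029738
N(d1) = 0.40842511; N(d2) = 0.31682418
C = S_0' * N(d1) - K * exp(-rT) * N(d2) = 51.04811105 * 0.40842511 - 56.2200 * 0.99029738 * 0.31682418 = 3.2103


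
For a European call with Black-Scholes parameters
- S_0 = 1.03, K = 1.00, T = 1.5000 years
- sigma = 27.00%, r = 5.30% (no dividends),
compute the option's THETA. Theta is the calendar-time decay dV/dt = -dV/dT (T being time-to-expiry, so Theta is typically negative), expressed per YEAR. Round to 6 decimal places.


d1 = 0.4951410730; d2 = 0.1644599577
phi(d1) = 0.3529175304; exp(-qT) = 1.0000000000; exp(-rT) = 0.9235780200
Theta = -S*exp(-qT)*phi(d1)*sigma/(2*sqrt(T)) - r*K*exp(-rT)*N(d2) + q*S*exp(-qT)*N(d1)
N(d1) = 0.6897497286; N(d2) = 0.5653154667; sqrt(T) = 1.2247448714
Term 1 = -1.0300 * 1.0000000000 * 0.3529175304 * 0.2700 / (2 * 1.2247448714) = -0.0400680858
Term 2 = -0.0530 * 1.0000 * 0.9235780200 * 0.5653154667 = -0.0276719858
Term 3 = 0 (no dividend yield, q = 0)
Theta = -0.0400680858 + (-0.0276719858) + (0.0000000000) = -0.067740

Answer: Theta = -0.067740


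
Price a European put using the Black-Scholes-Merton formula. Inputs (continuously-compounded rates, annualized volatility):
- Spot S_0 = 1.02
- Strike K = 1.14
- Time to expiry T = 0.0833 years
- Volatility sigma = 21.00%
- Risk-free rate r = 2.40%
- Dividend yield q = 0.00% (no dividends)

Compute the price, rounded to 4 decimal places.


d1 = (ln(S/K) + (r - q + 0.5*sigma^2) * T) / (sigma * sqrt(T)) = -1.77182454
d2 = d1 - sigma * sqrt(T) = -1.83243419
exp(-rT) = 0.99800280; exp(-qT) = 1.00000000
P = K * exp(-rT) * N(-d2) - S_0 * exp(-qT) * N(-d1)
N(-d1) = 0.96178816; N(-d2) = 0.96655662
P = 1.1400 * 0.99800280 * 0.96655662 - 1.0200 * 1.00000000 * 0.96178816 = 0.1186

Answer: Price = 0.1186


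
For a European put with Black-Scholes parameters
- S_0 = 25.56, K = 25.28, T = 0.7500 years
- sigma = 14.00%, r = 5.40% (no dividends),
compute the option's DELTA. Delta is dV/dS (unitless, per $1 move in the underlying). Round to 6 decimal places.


Answer: Delta = -0.313657

Derivation:
d1 = 0.4855108339; d2 = 0.3642672773
phi(d1) = 0.3545879322; exp(-qT) = 1.0000000000; exp(-rT) = 0.9603091645
N(-d1) = 0.3136570148
Delta = -exp(-qT) * N(-d1) = -1.0000000000 * 0.3136570148 = -0.313657


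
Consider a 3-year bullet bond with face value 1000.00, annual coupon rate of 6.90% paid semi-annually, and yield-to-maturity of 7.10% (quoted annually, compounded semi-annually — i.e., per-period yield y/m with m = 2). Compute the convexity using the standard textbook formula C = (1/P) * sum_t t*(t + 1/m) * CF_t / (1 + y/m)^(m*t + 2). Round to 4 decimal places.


Coupon per period c = face * coupon_rate / m = 34.500000
Periods per year m = 2; per-period yield y/m = 0.035500
Number of cashflows N = 6
Cashflows (t years, CF_t, discount factor 1/(1+y/m)^(m*t), PV):
  t = 0.5000: CF_t = 34.500000, DF = 0.965717, PV = 33.317238
  t = 1.0000: CF_t = 34.500000, DF = 0.932609, PV = 32.175025
  t = 1.5000: CF_t = 34.500000, DF = 0.900637, PV = 31.071970
  t = 2.0000: CF_t = 34.500000, DF = 0.869760, PV = 30.006731
  t = 2.5000: CF_t = 34.500000, DF = 0.839942, PV = 28.978011
  t = 3.0000: CF_t = 1034.500000, DF = 0.811147, PV = 839.131213
Price P = sum_t PV_t = 994.680187
Convexity numerator sum_t t*(t + 1/m) * CF_t / (1+y/m)^(m*t + 2):
  t = 0.5000: term = 15.535985
  t = 1.0000: term = 45.010096
  t = 1.5000: term = 86.934034
  t = 2.0000: term = 139.922798
  t = 2.5000: term = 202.688746
  t = 3.0000: term = 8217.107492
Convexity = (1/P) * sum = 8707.199151 / 994.680187 = 8.753768

Answer: Convexity = 8.7538


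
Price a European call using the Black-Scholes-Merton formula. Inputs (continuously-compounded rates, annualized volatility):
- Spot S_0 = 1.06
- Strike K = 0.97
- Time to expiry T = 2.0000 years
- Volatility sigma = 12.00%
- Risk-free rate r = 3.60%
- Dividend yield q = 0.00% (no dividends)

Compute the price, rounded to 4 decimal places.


d1 = (ln(S/K) + (r - q + 0.5*sigma^2) * T) / (sigma * sqrt(T)) = 1.03195232
d2 = d1 - sigma * sqrt(T) = 0.86224669
exp(-rT) = 0.93053090; exp(-qT) = 1.00000000
C = S_0 * exp(-qT) * N(d1) - K * exp(-rT) * N(d2)
N(d1) = 0.84895277; N(d2) = 0.80572411
C = 1.0600 * 1.00000000 * 0.84895277 - 0.9700 * 0.93053090 * 0.80572411 = 0.1726

Answer: Price = 0.1726


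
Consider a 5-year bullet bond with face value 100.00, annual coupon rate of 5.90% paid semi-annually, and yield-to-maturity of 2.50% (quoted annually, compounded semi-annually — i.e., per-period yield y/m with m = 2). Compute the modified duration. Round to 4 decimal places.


Coupon per period c = face * coupon_rate / m = 2.950000
Periods per year m = 2; per-period yield y/m = 0.012500
Number of cashflows N = 10
Cashflows (t years, CF_t, discount factor 1/(1+y/m)^(m*t), PV):
  t = 0.5000: CF_t = 2.950000, DF = 0.987654, PV = 2.913580
  t = 1.0000: CF_t = 2.950000, DF = 0.975461, PV = 2.877610
  t = 1.5000: CF_t = 2.950000, DF = 0.963418, PV = 2.842084
  t = 2.0000: CF_t = 2.950000, DF = 0.951524, PV = 2.806997
  t = 2.5000: CF_t = 2.950000, DF = 0.939777, PV = 2.772342
  t = 3.0000: CF_t = 2.950000, DF = 0.928175, PV = 2.738116
  t = 3.5000: CF_t = 2.950000, DF = 0.916716, PV = 2.704312
  t = 4.0000: CF_t = 2.950000, DF = 0.905398, PV = 2.670925
  t = 4.5000: CF_t = 2.950000, DF = 0.894221, PV = 2.637951
  t = 5.0000: CF_t = 102.950000, DF = 0.883181, PV = 90.923476
Price P = sum_t PV_t = 115.887394
First compute Macaulay numerator sum_t t * PV_t:
  t * PV_t at t = 0.5000: 1.456790
  t * PV_t at t = 1.0000: 2.877610
  t * PV_t at t = 1.5000: 4.263126
  t * PV_t at t = 2.0000: 5.613993
  t * PV_t at t = 2.5000: 6.930856
  t * PV_t at t = 3.0000: 8.214348
  t * PV_t at t = 3.5000: 9.465092
  t * PV_t at t = 4.0000: 10.683702
  t * PV_t at t = 4.5000: 11.870780
  t * PV_t at t = 5.0000: 454.617382
Macaulay duration D = 515.993678 / 115.887394 = 4.452544
Modified duration = D / (1 + y/m) = 4.452544 / (1 + 0.012500) = 4.397574

Answer: Modified duration = 4.3976


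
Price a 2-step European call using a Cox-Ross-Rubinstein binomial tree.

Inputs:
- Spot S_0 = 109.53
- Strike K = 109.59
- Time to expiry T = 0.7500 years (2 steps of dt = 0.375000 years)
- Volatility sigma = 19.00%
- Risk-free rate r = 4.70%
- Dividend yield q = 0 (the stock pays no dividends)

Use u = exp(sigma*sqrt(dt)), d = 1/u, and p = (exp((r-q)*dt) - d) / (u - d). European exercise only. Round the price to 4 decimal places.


Answer: Price = V(0,0) = 8.2774

Derivation:
dt = T/N = 0.375000
u = exp(sigma*sqrt(dt)) = 1.123390; d = 1/u = 0.890163
p = (exp((r-q)*dt) - d) / (u - d) = 0.547185
Discount per step: exp(-r*dt) = 0.982529
Stock lattice S(k, i) with i counting down-moves:
  k=0: S(0,0) = 109.5300
  k=1: S(1,0) = 123.0449; S(1,1) = 97.4995
  k=2: S(2,0) = 138.2274; S(2,1) = 109.5300; S(2,2) = 86.7905
Terminal payoffs V(N, i) = max(S_T - K, 0):
  V(2,0) = 28.637380; V(2,1) = 0.000000; V(2,2) = 0.000000
Backward induction: V(k, i) = exp(-r*dt) * [p * V(k+1, i) + (1-p) * V(k+1, i+1)].
  V(1,0) = exp(-r*dt) * [p*28.637380 + (1-p)*0.000000] = 15.396186
  V(1,1) = exp(-r*dt) * [p*0.000000 + (1-p)*0.000000] = 0.000000
  V(0,0) = exp(-r*dt) * [p*15.396186 + (1-p)*0.000000] = 8.277382


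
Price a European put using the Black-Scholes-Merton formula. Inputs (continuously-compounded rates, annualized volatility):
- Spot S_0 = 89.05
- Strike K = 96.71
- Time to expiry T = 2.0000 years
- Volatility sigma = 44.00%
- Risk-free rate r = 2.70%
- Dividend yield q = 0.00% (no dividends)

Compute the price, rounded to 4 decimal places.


Answer: Price = 23.3797

Derivation:
d1 = (ln(S/K) + (r - q + 0.5*sigma^2) * T) / (sigma * sqrt(T)) = 0.26529554
d2 = d1 - sigma * sqrt(T) = -0.35695843
exp(-rT) = 0.94743211; exp(-qT) = 1.00000000
P = K * exp(-rT) * N(-d2) - S_0 * exp(-qT) * N(-d1)
N(-d1) = 0.39539090; N(-d2) = 0.63943854
P = 96.7100 * 0.94743211 * 0.63943854 - 89.0500 * 1.00000000 * 0.39539090 = 23.3797


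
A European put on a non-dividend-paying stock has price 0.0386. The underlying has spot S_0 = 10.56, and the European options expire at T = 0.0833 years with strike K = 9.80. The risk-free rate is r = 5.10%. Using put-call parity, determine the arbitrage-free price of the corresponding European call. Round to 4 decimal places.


Answer: Call price = 0.8401

Derivation:
Put-call parity: C - P = S_0 * exp(-qT) - K * exp(-rT).
S_0 * exp(-qT) = 10.5600 * 1.00000000 = 10.56000000
K * exp(-rT) = 9.8000 * 0.99576071 = 9.75845497
C = P + S*exp(-qT) - K*exp(-rT)
C = 0.0386 + 10.56000000 - 9.75845497 = 0.8401


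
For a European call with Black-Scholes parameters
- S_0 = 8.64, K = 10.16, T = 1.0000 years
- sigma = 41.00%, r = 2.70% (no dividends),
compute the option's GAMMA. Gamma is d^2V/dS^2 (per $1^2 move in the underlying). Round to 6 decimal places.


Answer: Gamma = 0.111751

Derivation:
d1 = -0.1244045350; d2 = -0.5344045350
phi(d1) = 0.3958670813; exp(-qT) = 1.0000000000; exp(-rT) = 0.9733612415
Gamma = exp(-qT) * phi(d1) / (S * sigma * sqrt(T)) = 1.0000000000 * 0.3958670813 / (8.6400 * 0.4100 * 1.0000000000) = 0.111751


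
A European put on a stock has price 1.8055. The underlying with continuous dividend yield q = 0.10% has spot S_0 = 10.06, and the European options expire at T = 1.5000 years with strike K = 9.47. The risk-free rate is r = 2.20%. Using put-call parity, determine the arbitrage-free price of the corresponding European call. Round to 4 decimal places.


Put-call parity: C - P = S_0 * exp(-qT) - K * exp(-rT).
S_0 * exp(-qT) = 10.0600 * 0.99850112 = 10.04492131
K * exp(-rT) = 9.4700 * 0.96753856 = 9.16259016
C = P + S*exp(-qT) - K*exp(-rT)
C = 1.8055 + 10.04492131 - 9.16259016 = 2.6878

Answer: Call price = 2.6878


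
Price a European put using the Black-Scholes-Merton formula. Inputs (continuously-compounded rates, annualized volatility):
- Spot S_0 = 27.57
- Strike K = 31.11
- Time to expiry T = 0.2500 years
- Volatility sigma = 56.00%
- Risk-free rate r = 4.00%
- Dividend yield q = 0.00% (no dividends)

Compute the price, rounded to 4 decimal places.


Answer: Price = 5.1139

Derivation:
d1 = (ln(S/K) + (r - q + 0.5*sigma^2) * T) / (sigma * sqrt(T)) = -0.25571816
d2 = d1 - sigma * sqrt(T) = -0.53571816
exp(-rT) = 0.99004983; exp(-qT) = 1.00000000
P = K * exp(-rT) * N(-d2) - S_0 * exp(-qT) * N(-d1)
N(-d1) = 0.60091577; N(-d2) = 0.70392333
P = 31.1100 * 0.99004983 * 0.70392333 - 27.5700 * 1.00000000 * 0.60091577 = 5.1139


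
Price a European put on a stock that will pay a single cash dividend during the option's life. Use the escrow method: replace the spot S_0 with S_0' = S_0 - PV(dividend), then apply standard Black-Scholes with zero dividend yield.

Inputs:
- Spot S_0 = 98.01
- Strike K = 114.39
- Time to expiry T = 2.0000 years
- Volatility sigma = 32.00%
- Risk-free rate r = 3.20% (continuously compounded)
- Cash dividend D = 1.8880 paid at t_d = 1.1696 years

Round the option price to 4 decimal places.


PV(D) = D * exp(-r * t_d) = 1.8880 * 0.96326454 = 1.81864345
S_0' = S_0 - PV(D) = 98.0100 - 1.81864345 = 96.19135655
d1 = (ln(S_0'/K) + (r + sigma^2/2)*T) / (sigma*sqrt(T)) = -0.01518989
d2 = d1 - sigma*sqrt(T) = -0.46773823
exp(-rT) = 0.93800500
N(-d1) = 0.50605965; N(-d2) = 0.68001410
P = K * exp(-rT) * N(-d2) - S_0' * N(-d1) = 114.3900 * 0.93800500 * 0.68001410 - 96.19135655 * 0.50605965 = 24.2859

Answer: Price = 24.2859


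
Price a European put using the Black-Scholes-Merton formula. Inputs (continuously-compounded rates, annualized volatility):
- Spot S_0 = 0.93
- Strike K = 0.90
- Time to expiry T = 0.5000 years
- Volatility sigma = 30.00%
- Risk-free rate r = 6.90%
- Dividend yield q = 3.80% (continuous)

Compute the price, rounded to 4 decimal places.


d1 = (ln(S/K) + (r - q + 0.5*sigma^2) * T) / (sigma * sqrt(T)) = 0.33370643
d2 = d1 - sigma * sqrt(T) = 0.12157439
exp(-rT) = 0.96608834; exp(-qT) = 0.98117936
P = K * exp(-rT) * N(-d2) - S_0 * exp(-qT) * N(-d1)
N(-d1) = 0.36930055; N(-d2) = 0.45161805
P = 0.9000 * 0.96608834 * 0.45161805 - 0.9300 * 0.98117936 * 0.36930055 = 0.0557

Answer: Price = 0.0557


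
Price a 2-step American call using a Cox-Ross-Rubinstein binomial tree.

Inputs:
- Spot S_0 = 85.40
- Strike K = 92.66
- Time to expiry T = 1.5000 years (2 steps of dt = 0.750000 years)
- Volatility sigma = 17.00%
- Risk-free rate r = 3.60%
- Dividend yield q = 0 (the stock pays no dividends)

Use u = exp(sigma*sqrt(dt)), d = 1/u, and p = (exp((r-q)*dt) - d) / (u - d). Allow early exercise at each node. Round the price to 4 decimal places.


dt = T/N = 0.750000
u = exp(sigma*sqrt(dt)) = 1.158614; d = 1/u = 0.863100
p = (exp((r-q)*dt) - d) / (u - d) = 0.555871
Discount per step: exp(-r*dt) = 0.973361
Stock lattice S(k, i) with i counting down-moves:
  k=0: S(0,0) = 85.4000
  k=1: S(1,0) = 98.9456; S(1,1) = 73.7088
  k=2: S(2,0) = 114.6398; S(2,1) = 85.4000; S(2,2) = 63.6181
Terminal payoffs V(N, i) = max(S_T - K, 0):
  V(2,0) = 21.979766; V(2,1) = 0.000000; V(2,2) = 0.000000
Backward induction: V(k, i) = exp(-r*dt) * [p * V(k+1, i) + (1-p) * V(k+1, i+1)]; then take max(V_cont, immediate exercise) for American.
  V(1,0) = exp(-r*dt) * [p*21.979766 + (1-p)*0.000000] = 11.892450; exercise = 6.285621; V(1,0) = max -> 11.892450
  V(1,1) = exp(-r*dt) * [p*0.000000 + (1-p)*0.000000] = 0.000000; exercise = 0.000000; V(1,1) = max -> 0.000000
  V(0,0) = exp(-r*dt) * [p*11.892450 + (1-p)*0.000000] = 6.434571; exercise = 0.000000; V(0,0) = max -> 6.434571

Answer: Price = V(0,0) = 6.4346


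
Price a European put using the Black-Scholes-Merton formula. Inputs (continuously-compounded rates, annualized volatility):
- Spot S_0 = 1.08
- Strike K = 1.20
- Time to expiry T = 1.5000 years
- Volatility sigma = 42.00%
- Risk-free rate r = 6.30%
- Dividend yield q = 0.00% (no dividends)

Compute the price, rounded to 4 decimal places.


Answer: Price = 0.2264

Derivation:
d1 = (ln(S/K) + (r - q + 0.5*sigma^2) * T) / (sigma * sqrt(T)) = 0.23608315
d2 = d1 - sigma * sqrt(T) = -0.27830969
exp(-rT) = 0.90982773; exp(-qT) = 1.00000000
P = K * exp(-rT) * N(-d2) - S_0 * exp(-qT) * N(-d1)
N(-d1) = 0.40668407; N(-d2) = 0.60961268
P = 1.2000 * 0.90982773 * 0.60961268 - 1.0800 * 1.00000000 * 0.40668407 = 0.2264


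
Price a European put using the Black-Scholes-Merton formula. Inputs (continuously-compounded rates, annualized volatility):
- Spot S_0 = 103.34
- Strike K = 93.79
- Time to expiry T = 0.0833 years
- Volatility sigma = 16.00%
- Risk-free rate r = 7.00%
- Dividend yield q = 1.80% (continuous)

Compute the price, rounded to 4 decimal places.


d1 = (ln(S/K) + (r - q + 0.5*sigma^2) * T) / (sigma * sqrt(T)) = 2.21669164
d2 = d1 - sigma * sqrt(T) = 2.17051286
exp(-rT) = 0.99418597; exp(-qT) = 0.99850172
P = K * exp(-rT) * N(-d2) - S_0 * exp(-qT) * N(-d1)
N(-d1) = 0.01332209; N(-d2) = 0.01498401
P = 93.7900 * 0.99418597 * 0.01498401 - 103.3400 * 0.99850172 * 0.01332209 = 0.0225

Answer: Price = 0.0225


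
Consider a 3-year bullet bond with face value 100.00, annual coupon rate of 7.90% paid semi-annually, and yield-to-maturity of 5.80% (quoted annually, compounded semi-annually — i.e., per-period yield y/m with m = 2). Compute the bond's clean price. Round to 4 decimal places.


Answer: Price = 105.7070

Derivation:
Coupon per period c = face * coupon_rate / m = 3.950000
Periods per year m = 2; per-period yield y/m = 0.029000
Number of cashflows N = 6
Cashflows (t years, CF_t, discount factor 1/(1+y/m)^(m*t), PV):
  t = 0.5000: CF_t = 3.950000, DF = 0.971817, PV = 3.838678
  t = 1.0000: CF_t = 3.950000, DF = 0.944429, PV = 3.730494
  t = 1.5000: CF_t = 3.950000, DF = 0.917812, PV = 3.625359
  t = 2.0000: CF_t = 3.950000, DF = 0.891946, PV = 3.523186
  t = 2.5000: CF_t = 3.950000, DF = 0.866808, PV = 3.423893
  t = 3.0000: CF_t = 103.950000, DF = 0.842379, PV = 87.565341
Price P = sum_t PV_t = 105.706952


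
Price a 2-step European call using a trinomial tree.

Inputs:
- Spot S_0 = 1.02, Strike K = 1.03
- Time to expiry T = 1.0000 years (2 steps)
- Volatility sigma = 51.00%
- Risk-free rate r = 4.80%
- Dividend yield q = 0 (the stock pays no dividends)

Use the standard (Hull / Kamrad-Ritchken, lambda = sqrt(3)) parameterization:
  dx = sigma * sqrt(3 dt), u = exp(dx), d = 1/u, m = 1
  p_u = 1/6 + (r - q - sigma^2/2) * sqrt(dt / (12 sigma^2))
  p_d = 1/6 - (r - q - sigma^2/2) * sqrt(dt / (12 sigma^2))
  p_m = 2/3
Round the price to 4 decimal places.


Answer: Price = V(0,0) = 0.1919

Derivation:
dt = T/N = 0.500000; dx = sigma*sqrt(3*dt) = 0.624620
u = exp(dx) = 1.867536; d = 1/u = 0.535465
p_u = 0.133827, p_m = 0.666667, p_d = 0.199507
Discount per step: exp(-r*dt) = 0.976286
Stock lattice S(k, j) with j the centered position index:
  k=0: S(0,+0) = 1.0200
  k=1: S(1,-1) = 0.5462; S(1,+0) = 1.0200; S(1,+1) = 1.9049
  k=2: S(2,-2) = 0.2925; S(2,-1) = 0.5462; S(2,+0) = 1.0200; S(2,+1) = 1.9049; S(2,+2) = 3.5574
Terminal payoffs V(N, j) = max(S_T - K, 0):
  V(2,-2) = 0.000000; V(2,-1) = 0.000000; V(2,+0) = 0.000000; V(2,+1) = 0.874887; V(2,+2) = 2.527444
Backward induction: V(k, j) = exp(-r*dt) * [p_u * V(k+1, j+1) + p_m * V(k+1, j) + p_d * V(k+1, j-1)]
  V(1,-1) = exp(-r*dt) * [p_u*0.000000 + p_m*0.000000 + p_d*0.000000] = 0.000000
  V(1,+0) = exp(-r*dt) * [p_u*0.874887 + p_m*0.000000 + p_d*0.000000] = 0.114307
  V(1,+1) = exp(-r*dt) * [p_u*2.527444 + p_m*0.874887 + p_d*0.000000] = 0.899645
  V(0,+0) = exp(-r*dt) * [p_u*0.899645 + p_m*0.114307 + p_d*0.000000] = 0.191939


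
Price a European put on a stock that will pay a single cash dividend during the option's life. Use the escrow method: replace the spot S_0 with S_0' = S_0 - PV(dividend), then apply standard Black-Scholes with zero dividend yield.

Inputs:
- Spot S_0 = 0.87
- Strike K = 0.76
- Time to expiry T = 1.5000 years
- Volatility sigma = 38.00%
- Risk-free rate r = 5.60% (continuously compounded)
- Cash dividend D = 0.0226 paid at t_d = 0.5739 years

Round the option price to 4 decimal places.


Answer: Price = 0.0795

Derivation:
PV(D) = D * exp(-r * t_d) = 0.0226 * 0.96837255 = 0.02188522
S_0' = S_0 - PV(D) = 0.8700 - 0.02188522 = 0.84811478
d1 = (ln(S_0'/K) + (r + sigma^2/2)*T) / (sigma*sqrt(T)) = 0.64889464
d2 = d1 - sigma*sqrt(T) = 0.18349159
exp(-rT) = 0.91943126
N(-d1) = 0.25820324; N(-d2) = 0.42720616
P = K * exp(-rT) * N(-d2) - S_0' * N(-d1) = 0.7600 * 0.91943126 * 0.42720616 - 0.84811478 * 0.25820324 = 0.0795


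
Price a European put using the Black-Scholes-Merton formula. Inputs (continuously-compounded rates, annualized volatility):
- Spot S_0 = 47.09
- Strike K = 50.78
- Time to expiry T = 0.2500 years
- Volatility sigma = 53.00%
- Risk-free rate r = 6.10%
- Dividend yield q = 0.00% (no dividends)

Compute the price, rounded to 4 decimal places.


Answer: Price = 6.7092

Derivation:
d1 = (ln(S/K) + (r - q + 0.5*sigma^2) * T) / (sigma * sqrt(T)) = -0.09463929
d2 = d1 - sigma * sqrt(T) = -0.35963929
exp(-rT) = 0.98486569; exp(-qT) = 1.00000000
P = K * exp(-rT) * N(-d2) - S_0 * exp(-qT) * N(-d1)
N(-d1) = 0.53769933; N(-d2) = 0.64044155
P = 50.7800 * 0.98486569 * 0.64044155 - 47.0900 * 1.00000000 * 0.53769933 = 6.7092


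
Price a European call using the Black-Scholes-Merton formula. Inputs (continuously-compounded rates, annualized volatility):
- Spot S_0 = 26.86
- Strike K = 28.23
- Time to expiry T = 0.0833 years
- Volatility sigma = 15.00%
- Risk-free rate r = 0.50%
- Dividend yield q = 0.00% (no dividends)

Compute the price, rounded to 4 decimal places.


Answer: Price = 0.0756

Derivation:
d1 = (ln(S/K) + (r - q + 0.5*sigma^2) * T) / (sigma * sqrt(T)) = -1.11782189
d2 = d1 - sigma * sqrt(T) = -1.16111450
exp(-rT) = 0.99958359; exp(-qT) = 1.00000000
C = S_0 * exp(-qT) * N(d1) - K * exp(-rT) * N(d2)
N(d1) = 0.13182153; N(d2) = 0.12279767
C = 26.8600 * 1.00000000 * 0.13182153 - 28.2300 * 0.99958359 * 0.12279767 = 0.0756


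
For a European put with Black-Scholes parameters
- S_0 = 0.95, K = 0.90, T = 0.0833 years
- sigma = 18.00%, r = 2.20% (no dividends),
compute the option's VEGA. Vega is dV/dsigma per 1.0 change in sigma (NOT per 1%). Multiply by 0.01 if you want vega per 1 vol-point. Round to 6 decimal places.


Answer: Vega = 0.059602

Derivation:
d1 = 1.1019833505; d2 = 1.0500322196
phi(d1) = 0.2173769826; exp(-qT) = 1.0000000000; exp(-rT) = 0.9981690782
Vega = S * exp(-qT) * phi(d1) * sqrt(T) = 0.9500 * 1.0000000000 * 0.2173769826 * 0.2886173938 = 0.059602


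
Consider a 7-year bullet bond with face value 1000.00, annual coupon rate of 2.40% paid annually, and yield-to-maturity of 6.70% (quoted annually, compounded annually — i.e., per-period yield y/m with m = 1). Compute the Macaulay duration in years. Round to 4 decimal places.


Coupon per period c = face * coupon_rate / m = 24.000000
Periods per year m = 1; per-period yield y/m = 0.067000
Number of cashflows N = 7
Cashflows (t years, CF_t, discount factor 1/(1+y/m)^(m*t), PV):
  t = 1.0000: CF_t = 24.000000, DF = 0.937207, PV = 22.492971
  t = 2.0000: CF_t = 24.000000, DF = 0.878357, PV = 21.080573
  t = 3.0000: CF_t = 24.000000, DF = 0.823203, PV = 19.756863
  t = 4.0000: CF_t = 24.000000, DF = 0.771511, PV = 18.516273
  t = 5.0000: CF_t = 24.000000, DF = 0.723066, PV = 17.353582
  t = 6.0000: CF_t = 24.000000, DF = 0.677663, PV = 16.263901
  t = 7.0000: CF_t = 1024.000000, DF = 0.635110, PV = 650.352809
Price P = sum_t PV_t = 765.816972
Macaulay numerator sum_t t * PV_t:
  t * PV_t at t = 1.0000: 22.492971
  t * PV_t at t = 2.0000: 42.161145
  t * PV_t at t = 3.0000: 59.270588
  t * PV_t at t = 4.0000: 74.065090
  t * PV_t at t = 5.0000: 86.767912
  t * PV_t at t = 6.0000: 97.583407
  t * PV_t at t = 7.0000: 4552.469666
Macaulay duration D = (sum_t t * PV_t) / P = 4934.810780 / 765.816972 = 6.443851

Answer: Macaulay duration = 6.4439 years


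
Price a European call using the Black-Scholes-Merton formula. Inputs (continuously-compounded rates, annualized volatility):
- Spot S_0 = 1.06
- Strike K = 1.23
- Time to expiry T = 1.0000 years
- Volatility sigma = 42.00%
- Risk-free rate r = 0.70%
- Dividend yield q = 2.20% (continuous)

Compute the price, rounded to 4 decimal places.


Answer: Price = 0.1094

Derivation:
d1 = (ln(S/K) + (r - q + 0.5*sigma^2) * T) / (sigma * sqrt(T)) = -0.17986967
d2 = d1 - sigma * sqrt(T) = -0.59986967
exp(-rT) = 0.99302444; exp(-qT) = 0.97824024
C = S_0 * exp(-qT) * N(d1) - K * exp(-rT) * N(d2)
N(d1) = 0.42862744; N(d2) = 0.27429655
C = 1.0600 * 0.97824024 * 0.42862744 - 1.2300 * 0.99302444 * 0.27429655 = 0.1094


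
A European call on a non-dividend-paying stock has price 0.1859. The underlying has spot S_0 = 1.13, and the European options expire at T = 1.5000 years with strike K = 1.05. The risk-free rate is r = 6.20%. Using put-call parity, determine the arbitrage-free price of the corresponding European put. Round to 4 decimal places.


Answer: Put price = 0.0127

Derivation:
Put-call parity: C - P = S_0 * exp(-qT) - K * exp(-rT).
S_0 * exp(-qT) = 1.1300 * 1.00000000 = 1.13000000
K * exp(-rT) = 1.0500 * 0.91119350 = 0.95675318
P = C - S*exp(-qT) + K*exp(-rT)
P = 0.1859 - 1.13000000 + 0.95675318 = 0.0127


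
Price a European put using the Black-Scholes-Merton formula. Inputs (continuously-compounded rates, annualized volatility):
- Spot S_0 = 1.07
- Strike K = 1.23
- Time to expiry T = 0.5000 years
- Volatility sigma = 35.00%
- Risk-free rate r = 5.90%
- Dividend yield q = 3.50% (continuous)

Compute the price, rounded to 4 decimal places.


Answer: Price = 0.1962

Derivation:
d1 = (ln(S/K) + (r - q + 0.5*sigma^2) * T) / (sigma * sqrt(T)) = -0.39085033
d2 = d1 - sigma * sqrt(T) = -0.63833770
exp(-rT) = 0.97093088; exp(-qT) = 0.98265224
P = K * exp(-rT) * N(-d2) - S_0 * exp(-qT) * N(-d1)
N(-d1) = 0.65204606; N(-d2) = 0.73837306
P = 1.2300 * 0.97093088 * 0.73837306 - 1.0700 * 0.98265224 * 0.65204606 = 0.1962


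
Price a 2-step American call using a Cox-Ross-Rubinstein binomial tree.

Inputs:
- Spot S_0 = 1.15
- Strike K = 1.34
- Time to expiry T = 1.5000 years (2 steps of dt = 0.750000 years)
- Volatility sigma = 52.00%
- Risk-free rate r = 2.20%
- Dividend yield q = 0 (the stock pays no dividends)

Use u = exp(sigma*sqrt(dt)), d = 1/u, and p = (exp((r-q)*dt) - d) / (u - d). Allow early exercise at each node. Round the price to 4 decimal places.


Answer: Price = V(0,0) = 0.2390

Derivation:
dt = T/N = 0.750000
u = exp(sigma*sqrt(dt)) = 1.568835; d = 1/u = 0.637416
p = (exp((r-q)*dt) - d) / (u - d) = 0.407143
Discount per step: exp(-r*dt) = 0.983635
Stock lattice S(k, i) with i counting down-moves:
  k=0: S(0,0) = 1.1500
  k=1: S(1,0) = 1.8042; S(1,1) = 0.7330
  k=2: S(2,0) = 2.8304; S(2,1) = 1.1500; S(2,2) = 0.4672
Terminal payoffs V(N, i) = max(S_T - K, 0):
  V(2,0) = 1.490429; V(2,1) = 0.000000; V(2,2) = 0.000000
Backward induction: V(k, i) = exp(-r*dt) * [p * V(k+1, i) + (1-p) * V(k+1, i+1)]; then take max(V_cont, immediate exercise) for American.
  V(1,0) = exp(-r*dt) * [p*1.490429 + (1-p)*0.000000] = 0.596888; exercise = 0.464160; V(1,0) = max -> 0.596888
  V(1,1) = exp(-r*dt) * [p*0.000000 + (1-p)*0.000000] = 0.000000; exercise = 0.000000; V(1,1) = max -> 0.000000
  V(0,0) = exp(-r*dt) * [p*0.596888 + (1-p)*0.000000] = 0.239042; exercise = 0.000000; V(0,0) = max -> 0.239042


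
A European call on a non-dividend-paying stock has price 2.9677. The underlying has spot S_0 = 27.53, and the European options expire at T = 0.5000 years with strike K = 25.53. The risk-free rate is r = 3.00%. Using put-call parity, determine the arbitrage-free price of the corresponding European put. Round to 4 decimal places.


Answer: Put price = 0.5876

Derivation:
Put-call parity: C - P = S_0 * exp(-qT) - K * exp(-rT).
S_0 * exp(-qT) = 27.5300 * 1.00000000 = 27.53000000
K * exp(-rT) = 25.5300 * 0.98511194 = 25.14990782
P = C - S*exp(-qT) + K*exp(-rT)
P = 2.9677 - 27.53000000 + 25.14990782 = 0.5876


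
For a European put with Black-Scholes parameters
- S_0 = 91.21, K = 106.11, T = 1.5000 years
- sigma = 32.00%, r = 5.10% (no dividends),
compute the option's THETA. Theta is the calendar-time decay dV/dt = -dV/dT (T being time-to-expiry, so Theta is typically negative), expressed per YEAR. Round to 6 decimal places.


Answer: Theta = -1.492265

Derivation:
d1 = 0.0050731186; d2 = -0.3868452403
phi(d1) = 0.3989371467; exp(-qT) = 1.0000000000; exp(-rT) = 0.9263529143
Theta = -S*exp(-qT)*phi(d1)*sigma/(2*sqrt(T)) + r*K*exp(-rT)*N(-d2) - q*S*exp(-qT)*N(-d1)
N(-d1) = 0.4979761272; N(-d2) = 0.6505646086; sqrt(T) = 1.2247448714
Term 1 = -91.2100 * 1.0000000000 * 0.3989371467 * 0.3200 / (2 * 1.2247448714) = -4.7535852405
Term 2 = 0.0510 * 106.1100 * 0.9263529143 * 0.6505646086 = 3.2613198686
Term 3 = 0 (no dividend yield, q = 0)
Theta = -4.7535852405 + (3.2613198686) + (0.0000000000) = -1.492265


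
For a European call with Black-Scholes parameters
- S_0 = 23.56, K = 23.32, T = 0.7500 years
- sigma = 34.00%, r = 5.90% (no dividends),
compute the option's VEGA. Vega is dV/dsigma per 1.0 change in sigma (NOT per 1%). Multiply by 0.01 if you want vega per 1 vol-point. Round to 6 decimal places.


Answer: Vega = 7.702664

Derivation:
d1 = 0.3322786555; d2 = 0.0378300182
phi(d1) = 0.3775157136; exp(-qT) = 1.0000000000; exp(-rT) = 0.9567147489
Vega = S * exp(-qT) * phi(d1) * sqrt(T) = 23.5600 * 1.0000000000 * 0.3775157136 * 0.8660254038 = 7.702664


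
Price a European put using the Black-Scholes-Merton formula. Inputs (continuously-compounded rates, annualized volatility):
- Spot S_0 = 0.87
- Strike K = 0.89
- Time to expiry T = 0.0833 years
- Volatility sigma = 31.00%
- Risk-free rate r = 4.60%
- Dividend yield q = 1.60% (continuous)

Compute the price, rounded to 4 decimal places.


Answer: Price = 0.0410

Derivation:
d1 = (ln(S/K) + (r - q + 0.5*sigma^2) * T) / (sigma * sqrt(T)) = -0.18136173
d2 = d1 - sigma * sqrt(T) = -0.27083312
exp(-rT) = 0.99617553; exp(-qT) = 0.99866809
P = K * exp(-rT) * N(-d2) - S_0 * exp(-qT) * N(-d1)
N(-d1) = 0.57195817; N(-d2) = 0.60674031
P = 0.8900 * 0.99617553 * 0.60674031 - 0.8700 * 0.99866809 * 0.57195817 = 0.0410


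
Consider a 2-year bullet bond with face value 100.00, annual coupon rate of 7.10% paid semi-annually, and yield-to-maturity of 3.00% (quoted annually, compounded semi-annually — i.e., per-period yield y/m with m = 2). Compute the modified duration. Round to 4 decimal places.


Answer: Modified duration = 1.8756

Derivation:
Coupon per period c = face * coupon_rate / m = 3.550000
Periods per year m = 2; per-period yield y/m = 0.015000
Number of cashflows N = 4
Cashflows (t years, CF_t, discount factor 1/(1+y/m)^(m*t), PV):
  t = 0.5000: CF_t = 3.550000, DF = 0.985222, PV = 3.497537
  t = 1.0000: CF_t = 3.550000, DF = 0.970662, PV = 3.445849
  t = 1.5000: CF_t = 3.550000, DF = 0.956317, PV = 3.394925
  t = 2.0000: CF_t = 103.550000, DF = 0.942184, PV = 97.563177
Price P = sum_t PV_t = 107.901489
First compute Macaulay numerator sum_t t * PV_t:
  t * PV_t at t = 0.5000: 1.748768
  t * PV_t at t = 1.0000: 3.445849
  t * PV_t at t = 1.5000: 5.092388
  t * PV_t at t = 2.0000: 195.126354
Macaulay duration D = 205.413360 / 107.901489 = 1.903712
Modified duration = D / (1 + y/m) = 1.903712 / (1 + 0.015000) = 1.875578


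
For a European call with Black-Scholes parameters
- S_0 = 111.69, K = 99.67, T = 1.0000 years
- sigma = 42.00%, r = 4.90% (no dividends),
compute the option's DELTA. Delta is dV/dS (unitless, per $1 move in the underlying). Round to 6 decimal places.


d1 = 0.5977677323; d2 = 0.1777677323
phi(d1) = 0.3336703785; exp(-qT) = 1.0000000000; exp(-rT) = 0.9521811297
N(d1) = 0.7250025380
Delta = exp(-qT) * N(d1) = 1.0000000000 * 0.7250025380 = 0.725003

Answer: Delta = 0.725003


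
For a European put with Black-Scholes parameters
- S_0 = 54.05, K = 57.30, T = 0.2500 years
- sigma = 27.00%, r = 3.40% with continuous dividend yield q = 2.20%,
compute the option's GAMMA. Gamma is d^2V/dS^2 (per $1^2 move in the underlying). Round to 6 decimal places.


d1 = -0.3428042936; d2 = -0.4778042936
phi(d1) = 0.3761768407; exp(-qT) = 0.9945150973; exp(-rT) = 0.9915360229
Gamma = exp(-qT) * phi(d1) / (S * sigma * sqrt(T)) = 0.9945150973 * 0.3761768407 / (54.0500 * 0.2700 * 0.5000000000) = 0.051271

Answer: Gamma = 0.051271


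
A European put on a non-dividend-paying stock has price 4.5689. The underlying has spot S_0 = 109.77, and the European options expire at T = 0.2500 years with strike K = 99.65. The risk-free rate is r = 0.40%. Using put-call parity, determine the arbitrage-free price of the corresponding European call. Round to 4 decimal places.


Put-call parity: C - P = S_0 * exp(-qT) - K * exp(-rT).
S_0 * exp(-qT) = 109.7700 * 1.00000000 = 109.77000000
K * exp(-rT) = 99.6500 * 0.99900050 = 99.55039981
C = P + S*exp(-qT) - K*exp(-rT)
C = 4.5689 + 109.77000000 - 99.55039981 = 14.7885

Answer: Call price = 14.7885


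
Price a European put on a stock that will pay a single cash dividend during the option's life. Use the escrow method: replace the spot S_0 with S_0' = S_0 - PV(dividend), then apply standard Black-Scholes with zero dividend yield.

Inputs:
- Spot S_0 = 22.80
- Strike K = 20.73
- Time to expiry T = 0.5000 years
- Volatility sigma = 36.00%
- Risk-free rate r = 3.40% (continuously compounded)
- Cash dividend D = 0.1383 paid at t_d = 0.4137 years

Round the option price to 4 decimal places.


PV(D) = D * exp(-r * t_d) = 0.1383 * 0.98603266 = 0.13636832
S_0' = S_0 - PV(D) = 22.8000 - 0.13636832 = 22.66363168
d1 = (ln(S_0'/K) + (r + sigma^2/2)*T) / (sigma*sqrt(T)) = 0.54439202
d2 = d1 - sigma*sqrt(T) = 0.28983358
exp(-rT) = 0.98314368
N(-d1) = 0.29308587; N(-d2) = 0.38597178
P = K * exp(-rT) * N(-d2) - S_0' * N(-d1) = 20.7300 * 0.98314368 * 0.38597178 - 22.66363168 * 0.29308587 = 1.2239

Answer: Price = 1.2239


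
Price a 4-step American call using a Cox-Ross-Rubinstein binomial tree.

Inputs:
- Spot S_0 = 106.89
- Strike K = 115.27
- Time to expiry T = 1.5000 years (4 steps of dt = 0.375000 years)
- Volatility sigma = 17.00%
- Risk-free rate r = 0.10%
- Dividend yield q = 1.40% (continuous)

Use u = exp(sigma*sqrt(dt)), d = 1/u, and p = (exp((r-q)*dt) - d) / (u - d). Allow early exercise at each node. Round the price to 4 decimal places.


Answer: Price = V(0,0) = 5.2811

Derivation:
dt = T/N = 0.375000
u = exp(sigma*sqrt(dt)) = 1.109715; d = 1/u = 0.901132
p = (exp((r-q)*dt) - d) / (u - d) = 0.450683
Discount per step: exp(-r*dt) = 0.999625
Stock lattice S(k, i) with i counting down-moves:
  k=0: S(0,0) = 106.8900
  k=1: S(1,0) = 118.6174; S(1,1) = 96.3220
  k=2: S(2,0) = 131.6316; S(2,1) = 106.8900; S(2,2) = 86.7989
  k=3: S(3,0) = 146.0735; S(3,1) = 118.6174; S(3,2) = 96.3220; S(3,3) = 78.2173
  k=4: S(4,0) = 162.1000; S(4,1) = 131.6316; S(4,2) = 106.8900; S(4,3) = 86.7989; S(4,4) = 70.4841
Terminal payoffs V(N, i) = max(S_T - K, 0):
  V(4,0) = 46.830016; V(4,1) = 16.361572; V(4,2) = 0.000000; V(4,3) = 0.000000; V(4,4) = 0.000000
Backward induction: V(k, i) = exp(-r*dt) * [p * V(k+1, i) + (1-p) * V(k+1, i+1)]; then take max(V_cont, immediate exercise) for American.
  V(3,0) = exp(-r*dt) * [p*46.830016 + (1-p)*16.361572] = 30.081884; exercise = 30.803542; V(3,0) = max -> 30.803542
  V(3,1) = exp(-r*dt) * [p*16.361572 + (1-p)*0.000000] = 7.371110; exercise = 3.347447; V(3,1) = max -> 7.371110
  V(3,2) = exp(-r*dt) * [p*0.000000 + (1-p)*0.000000] = 0.000000; exercise = 0.000000; V(3,2) = max -> 0.000000
  V(3,3) = exp(-r*dt) * [p*0.000000 + (1-p)*0.000000] = 0.000000; exercise = 0.000000; V(3,3) = max -> 0.000000
  V(2,0) = exp(-r*dt) * [p*30.803542 + (1-p)*7.371110] = 17.924975; exercise = 16.361572; V(2,0) = max -> 17.924975
  V(2,1) = exp(-r*dt) * [p*7.371110 + (1-p)*0.000000] = 3.320785; exercise = 0.000000; V(2,1) = max -> 3.320785
  V(2,2) = exp(-r*dt) * [p*0.000000 + (1-p)*0.000000] = 0.000000; exercise = 0.000000; V(2,2) = max -> 0.000000
  V(1,0) = exp(-r*dt) * [p*17.924975 + (1-p)*3.320785] = 9.898925; exercise = 3.347447; V(1,0) = max -> 9.898925
  V(1,1) = exp(-r*dt) * [p*3.320785 + (1-p)*0.000000] = 1.496059; exercise = 0.000000; V(1,1) = max -> 1.496059
  V(0,0) = exp(-r*dt) * [p*9.898925 + (1-p)*1.496059] = 5.281103; exercise = 0.000000; V(0,0) = max -> 5.281103
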